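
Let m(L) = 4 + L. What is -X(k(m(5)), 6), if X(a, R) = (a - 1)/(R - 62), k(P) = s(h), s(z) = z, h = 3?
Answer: 1/28 ≈ 0.035714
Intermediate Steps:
k(P) = 3
X(a, R) = (-1 + a)/(-62 + R)
-X(k(m(5)), 6) = -(-1 + 3)/(-62 + 6) = -2/(-56) = -(-1)*2/56 = -1*(-1/28) = 1/28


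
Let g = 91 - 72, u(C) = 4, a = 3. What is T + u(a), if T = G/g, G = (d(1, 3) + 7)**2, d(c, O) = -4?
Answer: 85/19 ≈ 4.4737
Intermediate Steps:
G = 9 (G = (-4 + 7)**2 = 3**2 = 9)
g = 19
T = 9/19 ≈ 0.47368
T + u(a) = 9/19 + 4 = 85/19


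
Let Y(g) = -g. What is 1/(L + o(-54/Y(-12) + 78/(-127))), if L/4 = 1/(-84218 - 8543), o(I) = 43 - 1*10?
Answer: 92761/3061109 ≈ 0.030303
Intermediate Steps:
o(I) = 33 (o(I) = 43 - 10 = 33)
L = -4/92761 (L = 4/(-84218 - 8543) = 4/(-92761) = 4*(-1/92761) = -4/92761 ≈ -4.3122e-5)
1/(L + o(-54/Y(-12) + 78/(-127))) = 1/(-4/92761 + 33) = 1/(3061109/92761) = 92761/3061109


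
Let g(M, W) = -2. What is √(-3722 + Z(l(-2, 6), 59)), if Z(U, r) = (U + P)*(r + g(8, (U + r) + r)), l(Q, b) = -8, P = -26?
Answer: 2*I*√1415 ≈ 75.233*I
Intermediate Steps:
Z(U, r) = (-26 + U)*(-2 + r) (Z(U, r) = (U - 26)*(r - 2) = (-26 + U)*(-2 + r))
√(-3722 + Z(l(-2, 6), 59)) = √(-3722 + (52 - 26*59 - 2*(-8) - 8*59)) = √(-3722 + (52 - 1534 + 16 - 472)) = √(-3722 - 1938) = √(-5660) = 2*I*√1415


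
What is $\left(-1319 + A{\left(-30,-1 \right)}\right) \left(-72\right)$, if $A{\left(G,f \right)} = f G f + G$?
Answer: $99288$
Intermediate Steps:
$A{\left(G,f \right)} = G + G f^{2}$ ($A{\left(G,f \right)} = G f f + G = G f^{2} + G = G + G f^{2}$)
$\left(-1319 + A{\left(-30,-1 \right)}\right) \left(-72\right) = \left(-1319 - 30 \left(1 + \left(-1\right)^{2}\right)\right) \left(-72\right) = \left(-1319 - 30 \left(1 + 1\right)\right) \left(-72\right) = \left(-1319 - 60\right) \left(-72\right) = \left(-1379\right) \left(-72\right) = 99288$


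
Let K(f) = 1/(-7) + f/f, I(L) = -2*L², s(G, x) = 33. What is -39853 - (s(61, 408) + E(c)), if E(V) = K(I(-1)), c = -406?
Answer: -279208/7 ≈ -39887.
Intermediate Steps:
K(f) = 6/7 (K(f) = 1*(-⅐) + 1 = -⅐ + 1 = 6/7)
E(V) = 6/7
-39853 - (s(61, 408) + E(c)) = -39853 - (33 + 6/7) = -39853 - 1*237/7 = -39853 - 237/7 = -279208/7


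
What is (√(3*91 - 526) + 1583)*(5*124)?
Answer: 981460 + 620*I*√253 ≈ 9.8146e+5 + 9861.7*I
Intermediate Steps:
(√(3*91 - 526) + 1583)*(5*124) = (√(273 - 526) + 1583)*620 = (√(-253) + 1583)*620 = (I*√253 + 1583)*620 = (1583 + I*√253)*620 = 981460 + 620*I*√253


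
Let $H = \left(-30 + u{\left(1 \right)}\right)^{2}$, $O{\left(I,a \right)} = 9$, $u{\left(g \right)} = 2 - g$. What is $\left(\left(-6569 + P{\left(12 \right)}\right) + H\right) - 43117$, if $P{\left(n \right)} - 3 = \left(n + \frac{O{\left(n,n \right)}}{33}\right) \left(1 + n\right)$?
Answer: $- \frac{535507}{11} \approx -48682.0$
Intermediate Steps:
$H = 841$ ($H = \left(-30 + \left(2 - 1\right)\right)^{2} = \left(-30 + 1\right)^{2} = \left(-29\right)^{2} = 841$)
$P{\left(n \right)} = 3 + \left(1 + n\right) \left(\frac{3}{11} + n\right)$ ($P{\left(n \right)} = 3 + \left(n + \frac{9}{33}\right) \left(1 + n\right) = 3 + \left(n + 9 \cdot \frac{1}{33}\right) \left(1 + n\right) = 3 + \left(n + \frac{3}{11}\right) \left(1 + n\right) = 3 + \left(\frac{3}{11} + n\right) \left(1 + n\right) = 3 + \left(1 + n\right) \left(\frac{3}{11} + n\right)$)
$\left(\left(-6569 + P{\left(12 \right)}\right) + H\right) - 43117 = \left(\left(-6569 + \left(\frac{36}{11} + 12^{2} + \frac{14}{11} \cdot 12\right)\right) + 841\right) - 43117 = \left(\left(-6569 + \left(\frac{36}{11} + 144 + \frac{168}{11}\right)\right) + 841\right) - 43117 = \left(\left(-6569 + \frac{1788}{11}\right) + 841\right) - 43117 = \left(- \frac{70471}{11} + 841\right) - 43117 = - \frac{61220}{11} - 43117 = - \frac{535507}{11}$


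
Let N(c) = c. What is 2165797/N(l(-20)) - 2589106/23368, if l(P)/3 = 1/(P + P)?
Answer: -1012210769579/35052 ≈ -2.8877e+7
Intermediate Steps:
l(P) = 3/(2*P) (l(P) = 3/(P + P) = 3/((2*P)) = 3*(1/(2*P)) = 3/(2*P))
2165797/N(l(-20)) - 2589106/23368 = 2165797/(((3/2)/(-20))) - 2589106/23368 = 2165797/(((3/2)*(-1/20))) - 2589106*1/23368 = 2165797/(-3/40) - 1294553/11684 = 2165797*(-40/3) - 1294553/11684 = -86631880/3 - 1294553/11684 = -1012210769579/35052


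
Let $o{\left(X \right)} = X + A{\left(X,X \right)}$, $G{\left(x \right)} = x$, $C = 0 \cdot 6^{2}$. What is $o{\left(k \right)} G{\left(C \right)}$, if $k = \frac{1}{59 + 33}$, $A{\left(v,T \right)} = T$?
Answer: $0$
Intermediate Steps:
$C = 0$ ($C = 0 \cdot 36 = 0$)
$k = \frac{1}{92} \approx 0.01087$
$o{\left(X \right)} = 2 X$ ($o{\left(X \right)} = X + X = 2 X$)
$o{\left(k \right)} G{\left(C \right)} = 2 \cdot \frac{1}{92} \cdot 0 = \frac{1}{46} \cdot 0 = 0$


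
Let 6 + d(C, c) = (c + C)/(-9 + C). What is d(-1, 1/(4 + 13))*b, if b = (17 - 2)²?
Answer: -22590/17 ≈ -1328.8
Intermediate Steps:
b = 225 (b = 15² = 225)
d(C, c) = -6 + (C + c)/(-9 + C) (d(C, c) = -6 + (c + C)/(-9 + C) = -6 + (C + c)/(-9 + C))
d(-1, 1/(4 + 13))*b = ((54 + 1/(4 + 13) - 5*(-1))/(-9 - 1))*225 = ((54 + 1/17 + 5)/(-10))*225 = -(54 + 1/17 + 5)/10*225 = -⅒*1004/17*225 = -502/85*225 = -22590/17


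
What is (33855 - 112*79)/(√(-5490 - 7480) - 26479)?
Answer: -662160353/701150411 - 25007*I*√12970/701150411 ≈ -0.94439 - 0.0040618*I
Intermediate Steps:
(33855 - 112*79)/(√(-5490 - 7480) - 26479) = (33855 - 8848)/(√(-12970) - 26479) = 25007/(I*√12970 - 26479) = 25007/(-26479 + I*√12970)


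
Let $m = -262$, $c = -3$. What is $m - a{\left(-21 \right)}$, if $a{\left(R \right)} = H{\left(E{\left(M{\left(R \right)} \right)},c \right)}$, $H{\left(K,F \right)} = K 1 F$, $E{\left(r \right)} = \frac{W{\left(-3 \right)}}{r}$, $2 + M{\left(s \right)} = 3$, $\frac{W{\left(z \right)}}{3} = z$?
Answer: $-289$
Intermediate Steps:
$W{\left(z \right)} = 3 z$
$M{\left(s \right)} = 1$ ($M{\left(s \right)} = -2 + 3 = 1$)
$E{\left(r \right)} = - \frac{9}{r}$ ($E{\left(r \right)} = \frac{3 \left(-3\right)}{r} = - \frac{9}{r}$)
$H{\left(K,F \right)} = F K$ ($H{\left(K,F \right)} = K F = F K$)
$a{\left(R \right)} = 27$ ($a{\left(R \right)} = - 3 \left(- \frac{9}{1}\right) = - 3 \left(\left(-9\right) 1\right) = \left(-3\right) \left(-9\right) = 27$)
$m - a{\left(-21 \right)} = -262 - 27 = -289$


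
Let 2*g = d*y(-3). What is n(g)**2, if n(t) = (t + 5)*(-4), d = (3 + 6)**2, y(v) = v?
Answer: 217156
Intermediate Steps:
d = 81 (d = 9**2 = 81)
g = -243/2 (g = (81*(-3))/2 = (1/2)*(-243) = -243/2 ≈ -121.50)
n(t) = -20 - 4*t (n(t) = (5 + t)*(-4) = -20 - 4*t)
n(g)**2 = (-20 - 4*(-243/2))**2 = (-20 + 486)**2 = 466**2 = 217156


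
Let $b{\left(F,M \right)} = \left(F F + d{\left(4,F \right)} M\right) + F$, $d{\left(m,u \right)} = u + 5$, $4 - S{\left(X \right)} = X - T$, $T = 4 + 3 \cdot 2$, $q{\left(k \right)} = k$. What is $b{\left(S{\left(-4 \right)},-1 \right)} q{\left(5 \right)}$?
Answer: $1595$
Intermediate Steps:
$T = 10$ ($T = 4 + 6 = 10$)
$S{\left(X \right)} = 14 - X$ ($S{\left(X \right)} = 4 - \left(X - 10\right) = 4 - \left(-10 + X\right) = 14 - X$)
$d{\left(m,u \right)} = 5 + u$
$b{\left(F,M \right)} = F + F^{2} + M \left(5 + F\right)$ ($b{\left(F,M \right)} = \left(F F + \left(5 + F\right) M\right) + F = \left(F^{2} + M \left(5 + F\right)\right) + F = F + F^{2} + M \left(5 + F\right)$)
$b{\left(S{\left(-4 \right)},-1 \right)} q{\left(5 \right)} = \left(\left(14 - -4\right) + \left(14 - -4\right)^{2} - \left(5 + \left(14 - -4\right)\right)\right) 5 = \left(\left(14 + 4\right) + \left(14 + 4\right)^{2} - \left(5 + \left(14 + 4\right)\right)\right) 5 = \left(18 + 18^{2} - \left(5 + 18\right)\right) 5 = \left(18 + 324 - 23\right) 5 = 319 \cdot 5 = 1595$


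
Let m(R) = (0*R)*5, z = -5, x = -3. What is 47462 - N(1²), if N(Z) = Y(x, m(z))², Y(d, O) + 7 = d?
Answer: 47362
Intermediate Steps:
m(R) = 0 (m(R) = 0*5 = 0)
Y(d, O) = -7 + d
N(Z) = 100 (N(Z) = (-7 - 3)² = (-10)² = 100)
47462 - N(1²) = 47462 - 1*100 = 47462 - 100 = 47362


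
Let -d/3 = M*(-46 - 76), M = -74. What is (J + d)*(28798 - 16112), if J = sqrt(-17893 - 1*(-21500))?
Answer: -343587624 + 12686*sqrt(3607) ≈ -3.4283e+8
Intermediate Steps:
d = -27084 (d = -(-222)*(-46 - 76) = -(-222)*(-122) = -3*9028 = -27084)
J = sqrt(3607) (J = sqrt(-17893 + 21500) = sqrt(3607) ≈ 60.058)
(J + d)*(28798 - 16112) = (sqrt(3607) - 27084)*(28798 - 16112) = (-27084 + sqrt(3607))*12686 = -343587624 + 12686*sqrt(3607)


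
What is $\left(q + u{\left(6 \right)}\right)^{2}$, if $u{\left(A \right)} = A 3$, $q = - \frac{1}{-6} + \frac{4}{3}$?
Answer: $\frac{1521}{4} \approx 380.25$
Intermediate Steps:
$q = \frac{3}{2}$ ($q = \left(-1\right) \left(- \frac{1}{6}\right) + 4 \cdot \frac{1}{3} = \frac{1}{6} + \frac{4}{3} = \frac{3}{2} \approx 1.5$)
$u{\left(A \right)} = 3 A$
$\left(q + u{\left(6 \right)}\right)^{2} = \left(\frac{3}{2} + 3 \cdot 6\right)^{2} = \left(\frac{3}{2} + 18\right)^{2} = \left(\frac{39}{2}\right)^{2} = \frac{1521}{4}$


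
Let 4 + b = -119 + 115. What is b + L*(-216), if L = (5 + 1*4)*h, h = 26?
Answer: -50552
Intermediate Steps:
b = -8 (b = -4 + (-119 + 115) = -4 - 4 = -8)
L = 234 (L = (5 + 1*4)*26 = (5 + 4)*26 = 9*26 = 234)
b + L*(-216) = -8 + 234*(-216) = -8 - 50544 = -50552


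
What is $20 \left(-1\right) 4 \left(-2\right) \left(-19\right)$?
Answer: $-3040$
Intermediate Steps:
$20 \left(-1\right) 4 \left(-2\right) \left(-19\right) = 20 \left(\left(-4\right) \left(-2\right)\right) \left(-19\right) = 20 \cdot 8 \left(-19\right) = 160 \left(-19\right) = -3040$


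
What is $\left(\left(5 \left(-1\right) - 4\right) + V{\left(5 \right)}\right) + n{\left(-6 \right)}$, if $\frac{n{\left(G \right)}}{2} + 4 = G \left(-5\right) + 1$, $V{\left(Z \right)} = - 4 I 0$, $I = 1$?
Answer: $45$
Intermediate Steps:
$V{\left(Z \right)} = 0$ ($V{\left(Z \right)} = \left(-4\right) 1 \cdot 0 = \left(-4\right) 0 = 0$)
$n{\left(G \right)} = -6 - 10 G$ ($n{\left(G \right)} = -8 + 2 \left(G \left(-5\right) + 1\right) = -8 + 2 \left(- 5 G + 1\right) = -8 + 2 \left(1 - 5 G\right) = -8 - \left(-2 + 10 G\right) = -6 - 10 G$)
$\left(\left(5 \left(-1\right) - 4\right) + V{\left(5 \right)}\right) + n{\left(-6 \right)} = \left(\left(5 \left(-1\right) - 4\right) + 0\right) - -54 = \left(\left(-5 - 4\right) + 0\right) + \left(-6 + 60\right) = \left(-9 + 0\right) + 54 = -9 + 54 = 45$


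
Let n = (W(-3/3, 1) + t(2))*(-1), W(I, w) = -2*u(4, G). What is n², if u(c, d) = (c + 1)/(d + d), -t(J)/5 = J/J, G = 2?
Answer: 225/4 ≈ 56.250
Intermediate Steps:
t(J) = -5 (t(J) = -5*J/J = -5*1 = -5)
u(c, d) = (1 + c)/(2*d) (u(c, d) = (1 + c)/((2*d)) = (1 + c)*(1/(2*d)) = (1 + c)/(2*d))
W(I, w) = -5/2 (W(I, w) = -(1 + 4)/2 = -5/2)
n = 15/2 (n = (-5/2 - 5)*(-1) = -15/2*(-1) = 15/2 ≈ 7.5000)
n² = (15/2)² = 225/4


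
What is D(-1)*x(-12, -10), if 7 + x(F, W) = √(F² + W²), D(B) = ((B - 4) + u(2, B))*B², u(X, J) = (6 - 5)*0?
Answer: 35 - 10*√61 ≈ -43.102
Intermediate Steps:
u(X, J) = 0 (u(X, J) = 1*0 = 0)
D(B) = B²*(-4 + B) (D(B) = ((B - 4) + 0)*B² = ((-4 + B) + 0)*B² = (-4 + B)*B² = B²*(-4 + B))
x(F, W) = -7 + √(F² + W²)
D(-1)*x(-12, -10) = ((-1)²*(-4 - 1))*(-7 + √((-12)² + (-10)²)) = (1*(-5))*(-7 + √(144 + 100)) = -5*(-7 + √244) = -5*(-7 + 2*√61) = 35 - 10*√61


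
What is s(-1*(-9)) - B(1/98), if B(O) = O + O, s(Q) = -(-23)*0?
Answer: -1/49 ≈ -0.020408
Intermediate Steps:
s(Q) = 0 (s(Q) = -23*0 = 0)
B(O) = 2*O
s(-1*(-9)) - B(1/98) = 0 - 2/98 = 0 - 1*1/49 = 0 - 1/49 = -1/49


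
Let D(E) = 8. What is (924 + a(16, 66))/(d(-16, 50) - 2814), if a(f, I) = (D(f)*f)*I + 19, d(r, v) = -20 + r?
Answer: -9391/2850 ≈ -3.2951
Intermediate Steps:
a(f, I) = 19 + 8*I*f (a(f, I) = (8*f)*I + 19 = 8*I*f + 19 = 19 + 8*I*f)
(924 + a(16, 66))/(d(-16, 50) - 2814) = (924 + (19 + 8*66*16))/((-20 - 16) - 2814) = (924 + (19 + 8448))/(-36 - 2814) = (924 + 8467)/(-2850) = 9391*(-1/2850) = -9391/2850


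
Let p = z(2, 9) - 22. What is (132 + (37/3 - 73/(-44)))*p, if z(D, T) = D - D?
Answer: -19271/6 ≈ -3211.8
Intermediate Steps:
z(D, T) = 0
p = -22 (p = 0 - 22 = -22)
(132 + (37/3 - 73/(-44)))*p = (132 + (37/3 - 73/(-44)))*(-22) = (132 + (37*(⅓) - 73*(-1/44)))*(-22) = (132 + (37/3 + 73/44))*(-22) = (132 + 1847/132)*(-22) = (19271/132)*(-22) = -19271/6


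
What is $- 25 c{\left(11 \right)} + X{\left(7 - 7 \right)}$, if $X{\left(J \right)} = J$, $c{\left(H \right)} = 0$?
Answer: $0$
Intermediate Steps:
$- 25 c{\left(11 \right)} + X{\left(7 - 7 \right)} = \left(-25\right) 0 + \left(7 - 7\right) = 0 + \left(7 - 7\right) = 0 + 0 = 0$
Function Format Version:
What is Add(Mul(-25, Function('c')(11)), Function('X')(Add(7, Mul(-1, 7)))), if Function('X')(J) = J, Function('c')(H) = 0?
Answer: 0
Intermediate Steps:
Add(Mul(-25, Function('c')(11)), Function('X')(Add(7, Mul(-1, 7)))) = Add(Mul(-25, 0), Add(7, Mul(-1, 7))) = Add(0, Add(7, -7)) = Add(0, 0) = 0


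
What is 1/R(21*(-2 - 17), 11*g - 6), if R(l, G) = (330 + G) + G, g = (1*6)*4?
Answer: 1/846 ≈ 0.0011820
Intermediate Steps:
g = 24 (g = 6*4 = 24)
R(l, G) = 330 + 2*G
1/R(21*(-2 - 17), 11*g - 6) = 1/(330 + 2*(11*24 - 6)) = 1/(330 + 2*(264 - 6)) = 1/(330 + 2*258) = 1/(330 + 516) = 1/846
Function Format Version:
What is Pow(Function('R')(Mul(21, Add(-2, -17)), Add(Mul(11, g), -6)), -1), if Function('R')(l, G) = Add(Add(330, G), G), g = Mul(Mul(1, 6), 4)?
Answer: Rational(1, 846) ≈ 0.0011820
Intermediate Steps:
g = 24 (g = Mul(6, 4) = 24)
Function('R')(l, G) = Add(330, Mul(2, G))
Pow(Function('R')(Mul(21, Add(-2, -17)), Add(Mul(11, g), -6)), -1) = Pow(Add(330, Mul(2, Add(Mul(11, 24), -6))), -1) = Pow(Add(330, Mul(2, Add(264, -6))), -1) = Pow(Add(330, Mul(2, 258)), -1) = Pow(Add(330, 516), -1) = Pow(846, -1) = Rational(1, 846)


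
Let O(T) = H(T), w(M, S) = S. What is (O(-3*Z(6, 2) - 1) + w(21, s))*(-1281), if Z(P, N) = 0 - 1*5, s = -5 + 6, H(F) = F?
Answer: -19215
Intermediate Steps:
s = 1
Z(P, N) = -5 (Z(P, N) = 0 - 5 = -5)
O(T) = T
(O(-3*Z(6, 2) - 1) + w(21, s))*(-1281) = ((-3*(-5) - 1) + 1)*(-1281) = ((15 - 1) + 1)*(-1281) = (14 + 1)*(-1281) = 15*(-1281) = -19215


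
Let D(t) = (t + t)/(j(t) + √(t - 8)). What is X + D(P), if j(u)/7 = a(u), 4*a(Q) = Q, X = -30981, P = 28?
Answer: -73763017/2381 - 112*√5/2381 ≈ -30980.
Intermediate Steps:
a(Q) = Q/4
j(u) = 7*u/4 (j(u) = 7*(u/4) = 7*u/4)
D(t) = 2*t/(√(-8 + t) + 7*t/4) (D(t) = (t + t)/(7*t/4 + √(t - 8)) = (2*t)/(7*t/4 + √(-8 + t)) = (2*t)/(√(-8 + t) + 7*t/4) = 2*t/(√(-8 + t) + 7*t/4))
X + D(P) = -30981 + 8*28/(4*√(-8 + 28) + 7*28) = -30981 + 8*28/(4*√20 + 196) = -30981 + 8*28/(4*(2*√5) + 196) = -30981 + 8*28/(8*√5 + 196) = -30981 + 8*28/(196 + 8*√5) = -30981 + 224/(196 + 8*√5)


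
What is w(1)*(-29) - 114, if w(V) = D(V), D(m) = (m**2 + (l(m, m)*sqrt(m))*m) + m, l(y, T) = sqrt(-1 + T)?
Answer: -172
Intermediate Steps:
D(m) = m + m**2 + m**(3/2)*sqrt(-1 + m) (D(m) = (m**2 + (sqrt(-1 + m)*sqrt(m))*m) + m = (m**2 + (sqrt(m)*sqrt(-1 + m))*m) + m = (m**2 + m**(3/2)*sqrt(-1 + m)) + m = m + m**2 + m**(3/2)*sqrt(-1 + m))
w(V) = V + V**2 + V**(3/2)*sqrt(-1 + V)
w(1)*(-29) - 114 = (1 + 1**2 + 1**(3/2)*sqrt(-1 + 1))*(-29) - 114 = (1 + 1 + 1*sqrt(0))*(-29) - 114 = (1 + 1 + 1*0)*(-29) - 114 = (1 + 1 + 0)*(-29) - 114 = 2*(-29) - 114 = -58 - 114 = -172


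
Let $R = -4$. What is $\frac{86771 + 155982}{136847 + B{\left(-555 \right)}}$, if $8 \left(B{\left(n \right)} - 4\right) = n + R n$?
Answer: $\frac{277432}{156639} \approx 1.7712$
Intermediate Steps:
$B{\left(n \right)} = 4 - \frac{3 n}{8}$ ($B{\left(n \right)} = 4 + \frac{n - 4 n}{8} = 4 + \frac{\left(-3\right) n}{8} = 4 - \frac{3 n}{8}$)
$\frac{86771 + 155982}{136847 + B{\left(-555 \right)}} = \frac{86771 + 155982}{136847 + \left(4 - - \frac{1665}{8}\right)} = \frac{242753}{136847 + \left(4 + \frac{1665}{8}\right)} = \frac{242753}{136847 + \frac{1697}{8}} = \frac{242753}{\frac{1096473}{8}} = 242753 \cdot \frac{8}{1096473} = \frac{277432}{156639}$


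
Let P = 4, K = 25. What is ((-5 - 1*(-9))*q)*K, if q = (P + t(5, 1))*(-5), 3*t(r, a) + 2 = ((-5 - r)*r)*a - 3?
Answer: 21500/3 ≈ 7166.7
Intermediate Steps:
t(r, a) = -5/3 + a*r*(-5 - r)/3 (t(r, a) = -⅔ + (((-5 - r)*r)*a - 3)/3 = -⅔ + ((r*(-5 - r))*a - 3)/3 = -⅔ + (a*r*(-5 - r) - 3)/3 = -⅔ + (-3 + a*r*(-5 - r))/3 = -⅔ + (-1 + a*r*(-5 - r)/3) = -5/3 + a*r*(-5 - r)/3)
q = 215/3 (q = (4 + (-5/3 - 5/3*1*5 - ⅓*1*5²))*(-5) = (4 + (-5/3 - 25/3 - ⅓*1*25))*(-5) = (4 + (-5/3 - 25/3 - 25/3))*(-5) = (4 - 55/3)*(-5) = -43/3*(-5) = 215/3 ≈ 71.667)
((-5 - 1*(-9))*q)*K = ((-5 - 1*(-9))*(215/3))*25 = ((-5 + 9)*(215/3))*25 = (4*(215/3))*25 = (860/3)*25 = 21500/3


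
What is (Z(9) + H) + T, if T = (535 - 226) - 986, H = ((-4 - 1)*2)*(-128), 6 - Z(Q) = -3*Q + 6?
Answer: 630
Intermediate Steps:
Z(Q) = 3*Q (Z(Q) = 6 - (-3*Q + 6) = 6 - (6 - 3*Q) = 6 + (-6 + 3*Q) = 3*Q)
H = 1280 (H = -5*2*(-128) = -10*(-128) = 1280)
T = -677 (T = 309 - 986 = -677)
(Z(9) + H) + T = (3*9 + 1280) - 677 = (27 + 1280) - 677 = 1307 - 677 = 630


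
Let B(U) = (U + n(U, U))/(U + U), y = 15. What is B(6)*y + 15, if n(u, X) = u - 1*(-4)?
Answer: 35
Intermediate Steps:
n(u, X) = 4 + u (n(u, X) = u + 4 = 4 + u)
B(U) = (4 + 2*U)/(2*U) (B(U) = (U + (4 + U))/(U + U) = (4 + 2*U)/((2*U)) = (4 + 2*U)*(1/(2*U)) = (4 + 2*U)/(2*U))
B(6)*y + 15 = ((2 + 6)/6)*15 + 15 = ((⅙)*8)*15 + 15 = (4/3)*15 + 15 = 20 + 15 = 35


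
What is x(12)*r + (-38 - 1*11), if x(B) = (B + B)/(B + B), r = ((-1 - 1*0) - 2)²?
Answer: -40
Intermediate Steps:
r = 9 (r = ((-1 + 0) - 2)² = (-1 - 2)² = (-3)² = 9)
x(B) = 1 (x(B) = (2*B)/((2*B)) = (2*B)*(1/(2*B)) = 1)
x(12)*r + (-38 - 1*11) = 1*9 + (-38 - 1*11) = 9 + (-38 - 11) = 9 - 49 = -40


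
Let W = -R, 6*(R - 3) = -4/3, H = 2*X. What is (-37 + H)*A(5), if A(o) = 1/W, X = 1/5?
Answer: 1647/125 ≈ 13.176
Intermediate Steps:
X = ⅕ ≈ 0.20000
H = ⅖ (H = 2*(⅕) = ⅖ ≈ 0.40000)
R = 25/9 (R = 3 + (-4/3)/6 = 3 + (-4*⅓)/6 = 3 + (⅙)*(-4/3) = 3 - 2/9 = 25/9 ≈ 2.7778)
W = -25/9 (W = -1*25/9 = -25/9 ≈ -2.7778)
A(o) = -9/25 (A(o) = 1/(-25/9) = -9/25)
(-37 + H)*A(5) = (-37 + ⅖)*(-9/25) = -183/5*(-9/25) = 1647/125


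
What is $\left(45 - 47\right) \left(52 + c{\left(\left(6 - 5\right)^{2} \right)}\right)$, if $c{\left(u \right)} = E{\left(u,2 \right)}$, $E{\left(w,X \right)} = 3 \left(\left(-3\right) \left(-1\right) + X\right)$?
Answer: $-134$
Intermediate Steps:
$E{\left(w,X \right)} = 9 + 3 X$ ($E{\left(w,X \right)} = 3 \left(3 + X\right) = 9 + 3 X$)
$c{\left(u \right)} = 15$ ($c{\left(u \right)} = 9 + 3 \cdot 2 = 9 + 6 = 15$)
$\left(45 - 47\right) \left(52 + c{\left(\left(6 - 5\right)^{2} \right)}\right) = \left(45 - 47\right) \left(52 + 15\right) = \left(-2\right) 67 = -134$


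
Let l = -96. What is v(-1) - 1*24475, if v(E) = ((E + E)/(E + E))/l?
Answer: -2349601/96 ≈ -24475.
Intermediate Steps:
v(E) = -1/96 (v(E) = ((E + E)/(E + E))/(-96) = ((2*E)/((2*E)))*(-1/96) = ((2*E)*(1/(2*E)))*(-1/96) = 1*(-1/96) = -1/96)
v(-1) - 1*24475 = -1/96 - 1*24475 = -1/96 - 24475 = -2349601/96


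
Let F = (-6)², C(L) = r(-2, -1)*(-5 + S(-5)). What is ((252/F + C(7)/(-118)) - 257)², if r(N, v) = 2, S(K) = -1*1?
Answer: 217385536/3481 ≈ 62449.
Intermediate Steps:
S(K) = -1
C(L) = -12 (C(L) = 2*(-5 - 1) = 2*(-6) = -12)
F = 36
((252/F + C(7)/(-118)) - 257)² = ((252/36 - 12/(-118)) - 257)² = ((252*(1/36) - 12*(-1/118)) - 257)² = ((7 + 6/59) - 257)² = (419/59 - 257)² = (-14744/59)² = 217385536/3481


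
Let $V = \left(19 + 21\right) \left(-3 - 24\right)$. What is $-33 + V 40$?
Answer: $-43233$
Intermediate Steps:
$V = -1080$ ($V = 40 \left(-27\right) = -1080$)
$-33 + V 40 = -33 - 43200 = -43233$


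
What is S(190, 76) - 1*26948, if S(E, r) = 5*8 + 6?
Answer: -26902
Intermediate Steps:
S(E, r) = 46 (S(E, r) = 40 + 6 = 46)
S(190, 76) - 1*26948 = 46 - 1*26948 = 46 - 26948 = -26902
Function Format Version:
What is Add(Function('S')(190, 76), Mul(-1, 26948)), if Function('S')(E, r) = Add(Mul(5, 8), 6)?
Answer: -26902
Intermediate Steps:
Function('S')(E, r) = 46 (Function('S')(E, r) = Add(40, 6) = 46)
Add(Function('S')(190, 76), Mul(-1, 26948)) = Add(46, Mul(-1, 26948)) = Add(46, -26948) = -26902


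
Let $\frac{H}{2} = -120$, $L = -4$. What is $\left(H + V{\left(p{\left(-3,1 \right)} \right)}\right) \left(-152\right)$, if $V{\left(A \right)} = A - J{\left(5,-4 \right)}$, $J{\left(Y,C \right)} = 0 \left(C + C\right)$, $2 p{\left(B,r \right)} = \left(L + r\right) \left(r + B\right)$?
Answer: $36024$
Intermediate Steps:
$p{\left(B,r \right)} = \frac{\left(-4 + r\right) \left(B + r\right)}{2}$ ($p{\left(B,r \right)} = \frac{\left(-4 + r\right) \left(r + B\right)}{2} = \frac{\left(-4 + r\right) \left(B + r\right)}{2}$)
$J{\left(Y,C \right)} = 0$ ($J{\left(Y,C \right)} = 0 \cdot 2 C = 0$)
$H = -240$ ($H = 2 \left(-120\right) = -240$)
$V{\left(A \right)} = A$ ($V{\left(A \right)} = A - 0 = A + 0 = A$)
$\left(H + V{\left(p{\left(-3,1 \right)} \right)}\right) \left(-152\right) = \left(-240 + \left(\frac{1^{2}}{2} - -6 - 2 + \frac{1}{2} \left(-3\right) 1\right)\right) \left(-152\right) = \left(-240 + \left(\frac{1}{2} \cdot 1 + 6 - 2 - \frac{3}{2}\right)\right) \left(-152\right) = \left(-240 + \left(\frac{1}{2} + 6 - 2 - \frac{3}{2}\right)\right) \left(-152\right) = \left(-240 + 3\right) \left(-152\right) = \left(-237\right) \left(-152\right) = 36024$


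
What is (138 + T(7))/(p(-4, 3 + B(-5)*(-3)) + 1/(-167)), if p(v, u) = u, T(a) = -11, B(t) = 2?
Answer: -21209/502 ≈ -42.249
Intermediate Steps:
(138 + T(7))/(p(-4, 3 + B(-5)*(-3)) + 1/(-167)) = (138 - 11)/((3 + 2*(-3)) + 1/(-167)) = 127/((3 - 6) - 1/167) = 127/(-3 - 1/167) = 127/(-502/167) = 127*(-167/502) = -21209/502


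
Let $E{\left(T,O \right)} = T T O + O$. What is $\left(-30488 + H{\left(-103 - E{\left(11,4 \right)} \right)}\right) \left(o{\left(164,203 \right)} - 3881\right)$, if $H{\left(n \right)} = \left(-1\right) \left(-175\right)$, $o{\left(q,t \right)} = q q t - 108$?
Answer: $-165384666387$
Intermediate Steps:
$o{\left(q,t \right)} = -108 + t q^{2}$ ($o{\left(q,t \right)} = q^{2} t - 108 = t q^{2} - 108 = -108 + t q^{2}$)
$E{\left(T,O \right)} = O + O T^{2}$ ($E{\left(T,O \right)} = T^{2} O + O = O T^{2} + O = O + O T^{2}$)
$H{\left(n \right)} = 175$
$\left(-30488 + H{\left(-103 - E{\left(11,4 \right)} \right)}\right) \left(o{\left(164,203 \right)} - 3881\right) = \left(-30488 + 175\right) \left(\left(-108 + 203 \cdot 164^{2}\right) - 3881\right) = - 30313 \left(\left(-108 + 203 \cdot 26896\right) - 3881\right) = - 30313 \left(\left(-108 + 5459888\right) - 3881\right) = - 30313 \left(5459780 - 3881\right) = \left(-30313\right) 5455899 = -165384666387$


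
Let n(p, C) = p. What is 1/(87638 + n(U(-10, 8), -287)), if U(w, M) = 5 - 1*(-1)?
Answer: 1/87644 ≈ 1.1410e-5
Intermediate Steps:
U(w, M) = 6 (U(w, M) = 5 + 1 = 6)
1/(87638 + n(U(-10, 8), -287)) = 1/(87638 + 6) = 1/87644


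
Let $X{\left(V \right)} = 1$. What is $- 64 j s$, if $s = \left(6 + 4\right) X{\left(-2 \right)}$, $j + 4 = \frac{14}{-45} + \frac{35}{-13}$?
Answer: $\frac{524416}{117} \approx 4482.2$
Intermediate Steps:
$j = - \frac{4097}{585}$ ($j = -4 + \left(\frac{14}{-45} + \frac{35}{-13}\right) = -4 + \left(14 \left(- \frac{1}{45}\right) + 35 \left(- \frac{1}{13}\right)\right) = -4 - \frac{1757}{585} = - \frac{4097}{585} \approx -7.0034$)
$s = 10$ ($s = \left(6 + 4\right) 1 = 10 \cdot 1 = 10$)
$- 64 j s = \left(-64\right) \left(- \frac{4097}{585}\right) 10 = \frac{262208}{585} \cdot 10 = \frac{524416}{117}$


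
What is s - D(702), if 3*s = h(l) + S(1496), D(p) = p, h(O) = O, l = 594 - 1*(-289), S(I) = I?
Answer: 91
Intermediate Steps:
l = 883 (l = 594 + 289 = 883)
s = 793 (s = (883 + 1496)/3 = (⅓)*2379 = 793)
s - D(702) = 793 - 1*702 = 793 - 702 = 91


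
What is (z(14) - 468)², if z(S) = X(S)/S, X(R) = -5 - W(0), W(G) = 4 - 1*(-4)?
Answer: 43099225/196 ≈ 2.1989e+5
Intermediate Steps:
W(G) = 8 (W(G) = 4 + 4 = 8)
X(R) = -13 (X(R) = -5 - 1*8 = -5 - 8 = -13)
z(S) = -13/S
(z(14) - 468)² = (-13/14 - 468)² = (-6565/14)² = 43099225/196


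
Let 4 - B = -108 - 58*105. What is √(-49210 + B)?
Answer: 32*I*√42 ≈ 207.38*I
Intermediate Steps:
B = 6202 (B = 4 - (-108 - 58*105) = 4 - (-108 - 6090) = 4 - 1*(-6198) = 4 + 6198 = 6202)
√(-49210 + B) = √(-49210 + 6202) = √(-43008) = 32*I*√42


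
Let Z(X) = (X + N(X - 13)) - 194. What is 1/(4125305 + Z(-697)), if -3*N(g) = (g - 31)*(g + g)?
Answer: 1/3773674 ≈ 2.6499e-7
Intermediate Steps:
N(g) = -2*g*(-31 + g)/3 (N(g) = -(g - 31)*(g + g)/3 = -(-31 + g)*2*g/3 = -2*g*(-31 + g)/3)
Z(X) = -194 + X + 2*(-13 + X)*(44 - X)/3 (Z(X) = (X + 2*(X - 13)*(31 - (X - 13))/3) - 194 = (X + 2*(-13 + X)*(31 - (-13 + X))/3) - 194 = (X + 2*(-13 + X)*(31 + (13 - X))/3) - 194 = (X + 2*(-13 + X)*(44 - X)/3) - 194 = -194 + X + 2*(-13 + X)*(44 - X)/3)
1/(4125305 + Z(-697)) = 1/(4125305 + (-1726/3 + 39*(-697) - ⅔*(-697)²)) = 1/(4125305 + (-1726/3 - 27183 - ⅔*485809)) = 1/(4125305 + (-1726/3 - 27183 - 971618/3)) = 1/(4125305 - 351631) = 1/3773674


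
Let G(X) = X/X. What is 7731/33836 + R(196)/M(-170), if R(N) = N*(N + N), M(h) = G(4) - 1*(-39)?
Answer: 324999599/169180 ≈ 1921.0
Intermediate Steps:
G(X) = 1
M(h) = 40 (M(h) = 1 - 1*(-39) = 1 + 39 = 40)
R(N) = 2*N**2 (R(N) = N*(2*N) = 2*N**2)
7731/33836 + R(196)/M(-170) = 7731/33836 + (2*196**2)/40 = 7731*(1/33836) + (2*38416)*(1/40) = 7731/33836 + 76832*(1/40) = 7731/33836 + 9604/5 = 324999599/169180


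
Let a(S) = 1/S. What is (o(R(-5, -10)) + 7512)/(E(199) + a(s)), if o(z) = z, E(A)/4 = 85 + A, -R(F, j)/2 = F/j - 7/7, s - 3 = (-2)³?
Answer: 37565/5679 ≈ 6.6147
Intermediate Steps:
s = -5 (s = 3 + (-2)³ = 3 - 8 = -5)
R(F, j) = 2 - 2*F/j (R(F, j) = -2*(F/j - 7/7) = -2*(F/j - 7*⅐) = -2*(F/j - 1) = -2*(-1 + F/j) = 2 - 2*F/j)
E(A) = 340 + 4*A (E(A) = 4*(85 + A) = 340 + 4*A)
(o(R(-5, -10)) + 7512)/(E(199) + a(s)) = ((2 - 2*(-5)/(-10)) + 7512)/((340 + 4*199) + 1/(-5)) = ((2 - 2*(-5)*(-⅒)) + 7512)/((340 + 796) - ⅕) = ((2 - 1) + 7512)/(1136 - ⅕) = (1 + 7512)/(5679/5) = 7513*(5/5679) = 37565/5679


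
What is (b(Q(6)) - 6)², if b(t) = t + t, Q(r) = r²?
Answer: 4356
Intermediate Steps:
b(t) = 2*t
(b(Q(6)) - 6)² = (2*6² - 6)² = (2*36 - 6)² = (72 - 6)² = 66² = 4356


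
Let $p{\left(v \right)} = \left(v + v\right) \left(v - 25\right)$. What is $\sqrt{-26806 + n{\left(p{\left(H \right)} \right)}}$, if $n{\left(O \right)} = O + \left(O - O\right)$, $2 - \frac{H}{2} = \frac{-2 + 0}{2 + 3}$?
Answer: $\frac{i \sqrt{674998}}{5} \approx 164.32 i$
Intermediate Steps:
$H = \frac{24}{5}$ ($H = 4 - 2 \frac{-2 + 0}{2 + 3} = 4 - 2 \cdot \frac{1}{5} \left(-2\right) = 4 - - \frac{4}{5} = 4 + \frac{4}{5} = \frac{24}{5} \approx 4.8$)
$p{\left(v \right)} = 2 v \left(-25 + v\right)$
$n{\left(O \right)} = O$ ($n{\left(O \right)} = O + 0 = O$)
$\sqrt{-26806 + n{\left(p{\left(H \right)} \right)}} = \sqrt{-26806 + 2 \cdot \frac{24}{5} \left(-25 + \frac{24}{5}\right)} = \sqrt{-26806 + 2 \cdot \frac{24}{5} \left(- \frac{101}{5}\right)} = \sqrt{-26806 - \frac{4848}{25}} = \sqrt{- \frac{674998}{25}} = \frac{i \sqrt{674998}}{5}$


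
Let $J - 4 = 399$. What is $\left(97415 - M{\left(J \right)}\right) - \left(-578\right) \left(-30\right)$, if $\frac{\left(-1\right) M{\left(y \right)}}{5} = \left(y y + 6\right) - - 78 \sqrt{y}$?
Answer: $892150 + 390 \sqrt{403} \approx 8.9998 \cdot 10^{5}$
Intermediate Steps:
$J = 403$ ($J = 4 + 399 = 403$)
$M{\left(y \right)} = -30 - 390 \sqrt{y} - 5 y^{2}$ ($M{\left(y \right)} = - 5 \left(\left(y y + 6\right) - - 78 \sqrt{y}\right) = - 5 \left(\left(y^{2} + 6\right) + 78 \sqrt{y}\right) = - 5 \left(\left(6 + y^{2}\right) + 78 \sqrt{y}\right) = - 5 \left(6 + y^{2} + 78 \sqrt{y}\right) = -30 - 390 \sqrt{y} - 5 y^{2}$)
$\left(97415 - M{\left(J \right)}\right) - \left(-578\right) \left(-30\right) = \left(97415 - \left(-30 - 390 \sqrt{403} - 5 \cdot 403^{2}\right)\right) - \left(-578\right) \left(-30\right) = \left(97415 - \left(-30 - 390 \sqrt{403} - 812045\right)\right) - 17340 = \left(97415 - \left(-812075 - 390 \sqrt{403}\right)\right) - 17340 = \left(97415 + \left(812075 + 390 \sqrt{403}\right)\right) - 17340 = \left(909490 + 390 \sqrt{403}\right) - 17340 = 892150 + 390 \sqrt{403}$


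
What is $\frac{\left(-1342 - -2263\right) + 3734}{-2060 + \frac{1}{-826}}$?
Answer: $- \frac{3845030}{1701561} \approx -2.2597$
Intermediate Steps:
$\frac{\left(-1342 - -2263\right) + 3734}{-2060 + \frac{1}{-826}} = \frac{\left(-1342 + 2263\right) + 3734}{-2060 - \frac{1}{826}} = \frac{921 + 3734}{- \frac{1701561}{826}} = 4655 \left(- \frac{826}{1701561}\right) = - \frac{3845030}{1701561}$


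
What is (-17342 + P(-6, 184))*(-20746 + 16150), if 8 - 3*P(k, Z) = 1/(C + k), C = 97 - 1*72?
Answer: 1514141476/19 ≈ 7.9692e+7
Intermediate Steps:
C = 25 (C = 97 - 72 = 25)
P(k, Z) = 8/3 - 1/(3*(25 + k))
(-17342 + P(-6, 184))*(-20746 + 16150) = (-17342 + (199 + 8*(-6))/(3*(25 - 6)))*(-20746 + 16150) = (-17342 + (⅓)*(199 - 48)/19)*(-4596) = (-17342 + (⅓)*(1/19)*151)*(-4596) = (-17342 + 151/57)*(-4596) = -988343/57*(-4596) = 1514141476/19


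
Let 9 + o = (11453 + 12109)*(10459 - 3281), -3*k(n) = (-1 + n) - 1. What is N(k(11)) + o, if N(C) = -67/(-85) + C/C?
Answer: 14375882447/85 ≈ 1.6913e+8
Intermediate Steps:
k(n) = ⅔ - n/3 (k(n) = -((-1 + n) - 1)/3 = -(-2 + n)/3 = ⅔ - n/3)
N(C) = 152/85 (N(C) = -67*(-1/85) + 1 = 67/85 + 1 = 152/85)
o = 169128027 (o = -9 + (11453 + 12109)*(10459 - 3281) = -9 + 23562*7178 = -9 + 169128036 = 169128027)
N(k(11)) + o = 152/85 + 169128027 = 14375882447/85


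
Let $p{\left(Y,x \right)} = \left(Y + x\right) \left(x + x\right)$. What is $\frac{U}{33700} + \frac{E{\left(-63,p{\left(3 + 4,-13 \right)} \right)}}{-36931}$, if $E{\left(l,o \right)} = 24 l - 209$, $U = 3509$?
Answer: $\frac{187588579}{1244574700} \approx 0.15073$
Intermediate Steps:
$p{\left(Y,x \right)} = 2 x \left(Y + x\right)$ ($p{\left(Y,x \right)} = \left(Y + x\right) 2 x = 2 x \left(Y + x\right)$)
$E{\left(l,o \right)} = -209 + 24 l$
$\frac{U}{33700} + \frac{E{\left(-63,p{\left(3 + 4,-13 \right)} \right)}}{-36931} = \frac{3509}{33700} + \frac{-209 + 24 \left(-63\right)}{-36931} = 3509 \cdot \frac{1}{33700} + \left(-209 - 1512\right) \left(- \frac{1}{36931}\right) = \frac{3509}{33700} - - \frac{1721}{36931} = \frac{3509}{33700} + \frac{1721}{36931} = \frac{187588579}{1244574700}$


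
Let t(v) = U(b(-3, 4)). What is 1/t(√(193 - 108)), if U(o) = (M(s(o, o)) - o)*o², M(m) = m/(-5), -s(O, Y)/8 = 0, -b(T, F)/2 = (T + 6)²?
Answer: 1/5832 ≈ 0.00017147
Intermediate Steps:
b(T, F) = -2*(6 + T)² (b(T, F) = -2*(T + 6)² = -2*(6 + T)²)
s(O, Y) = 0 (s(O, Y) = -8*0 = 0)
M(m) = -m/5 (M(m) = m*(-⅕) = -m/5)
U(o) = -o³ (U(o) = (-⅕*0 - o)*o² = (0 - o)*o² = (-o)*o² = -o³)
t(v) = 5832 (t(v) = -(-2*(6 - 3)²)³ = -(-2*3²)³ = -(-2*9)³ = -1*(-18)³ = -1*(-5832) = 5832)
1/t(√(193 - 108)) = 1/5832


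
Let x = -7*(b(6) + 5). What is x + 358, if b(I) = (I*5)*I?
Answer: -937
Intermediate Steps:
b(I) = 5*I² (b(I) = (5*I)*I = 5*I²)
x = -1295 (x = -7*(5*6² + 5) = -7*(5*36 + 5) = -7*(180 + 5) = -7*185 = -1295)
x + 358 = -1295 + 358 = -937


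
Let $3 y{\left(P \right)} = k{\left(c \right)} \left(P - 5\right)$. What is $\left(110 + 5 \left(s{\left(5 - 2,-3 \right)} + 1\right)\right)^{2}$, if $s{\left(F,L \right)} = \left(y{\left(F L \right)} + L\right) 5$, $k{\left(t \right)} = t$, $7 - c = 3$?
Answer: $\frac{1638400}{9} \approx 1.8204 \cdot 10^{5}$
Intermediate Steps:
$c = 4$ ($c = 7 - 3 = 4$)
$y{\left(P \right)} = - \frac{20}{3} + \frac{4 P}{3}$ ($y{\left(P \right)} = \frac{4 \left(P - 5\right)}{3} = \frac{4 \left(-5 + P\right)}{3} = \frac{-20 + 4 P}{3} = - \frac{20}{3} + \frac{4 P}{3}$)
$s{\left(F,L \right)} = - \frac{100}{3} + 5 L + \frac{20 F L}{3}$ ($s{\left(F,L \right)} = \left(\left(- \frac{20}{3} + \frac{4 F L}{3}\right) + L\right) 5 = \left(- \frac{20}{3} + L + \frac{4 F L}{3}\right) 5 = - \frac{100}{3} + 5 L + \frac{20 F L}{3}$)
$\left(110 + 5 \left(s{\left(5 - 2,-3 \right)} + 1\right)\right)^{2} = \left(110 + 5 \left(\left(- \frac{100}{3} + 5 \left(-3\right) + \frac{20}{3} \left(5 - 2\right) \left(-3\right)\right) + 1\right)\right)^{2} = \left(110 + 5 \left(\left(- \frac{100}{3} - 15 + \frac{20}{3} \cdot 3 \left(-3\right)\right) + 1\right)\right)^{2} = \left(110 + 5 \left(\left(- \frac{100}{3} - 15 - 60\right) + 1\right)\right)^{2} = \left(110 + 5 \left(- \frac{325}{3} + 1\right)\right)^{2} = \left(110 + 5 \left(- \frac{322}{3}\right)\right)^{2} = \left(110 - \frac{1610}{3}\right)^{2} = \left(- \frac{1280}{3}\right)^{2} = \frac{1638400}{9}$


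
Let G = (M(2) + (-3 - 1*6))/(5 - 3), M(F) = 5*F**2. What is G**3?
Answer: 1331/8 ≈ 166.38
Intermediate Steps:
G = 11/2 (G = (5*2**2 + (-3 - 1*6))/(5 - 3) = (5*4 + (-3 - 6))/2 = (20 - 9)*(1/2) = 11*(1/2) = 11/2 ≈ 5.5000)
G**3 = (11/2)**3 = 1331/8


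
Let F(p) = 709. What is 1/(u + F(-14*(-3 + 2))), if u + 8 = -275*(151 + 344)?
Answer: -1/135424 ≈ -7.3842e-6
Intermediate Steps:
u = -136133 (u = -8 - 275*(151 + 344) = -8 - 275*495 = -8 - 136125 = -136133)
1/(u + F(-14*(-3 + 2))) = 1/(-136133 + 709) = 1/(-135424) = -1/135424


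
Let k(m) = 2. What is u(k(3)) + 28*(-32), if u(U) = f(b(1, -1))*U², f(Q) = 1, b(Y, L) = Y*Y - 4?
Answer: -892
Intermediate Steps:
b(Y, L) = -4 + Y² (b(Y, L) = Y² - 4 = -4 + Y²)
u(U) = U² (u(U) = 1*U² = U²)
u(k(3)) + 28*(-32) = 2² + 28*(-32) = 4 - 896 = -892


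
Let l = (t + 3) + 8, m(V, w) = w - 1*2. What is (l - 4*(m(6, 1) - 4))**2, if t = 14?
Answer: 2025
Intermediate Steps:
m(V, w) = -2 + w (m(V, w) = w - 2 = -2 + w)
l = 25 (l = (14 + 3) + 8 = 17 + 8 = 25)
(l - 4*(m(6, 1) - 4))**2 = (25 - 4*((-2 + 1) - 4))**2 = (25 - 4*(-1 - 4))**2 = (25 - 4*(-5))**2 = (25 + 20)**2 = 45**2 = 2025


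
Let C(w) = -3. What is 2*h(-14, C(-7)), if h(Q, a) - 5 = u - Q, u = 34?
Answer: 106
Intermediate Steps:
h(Q, a) = 39 - Q (h(Q, a) = 5 + (34 - Q) = 39 - Q)
2*h(-14, C(-7)) = 2*(39 - 1*(-14)) = 2*(39 + 14) = 2*53 = 106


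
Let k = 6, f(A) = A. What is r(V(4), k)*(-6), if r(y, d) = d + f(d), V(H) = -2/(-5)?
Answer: -72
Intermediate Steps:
V(H) = 2/5 (V(H) = -2*(-1/5) = 2/5)
r(y, d) = 2*d (r(y, d) = d + d = 2*d)
r(V(4), k)*(-6) = (2*6)*(-6) = 12*(-6) = -72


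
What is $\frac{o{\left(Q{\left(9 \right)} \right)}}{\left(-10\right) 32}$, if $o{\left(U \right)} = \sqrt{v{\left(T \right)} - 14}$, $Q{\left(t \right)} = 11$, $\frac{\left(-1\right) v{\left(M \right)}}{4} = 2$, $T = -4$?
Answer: $- \frac{i \sqrt{22}}{320} \approx - 0.014658 i$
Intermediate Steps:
$v{\left(M \right)} = -8$ ($v{\left(M \right)} = \left(-4\right) 2 = -8$)
$o{\left(U \right)} = i \sqrt{22}$ ($o{\left(U \right)} = \sqrt{-8 - 14} = \sqrt{-22} = i \sqrt{22}$)
$\frac{o{\left(Q{\left(9 \right)} \right)}}{\left(-10\right) 32} = \frac{i \sqrt{22}}{\left(-10\right) 32} = \frac{i \sqrt{22}}{-320} = i \sqrt{22} \left(- \frac{1}{320}\right) = - \frac{i \sqrt{22}}{320}$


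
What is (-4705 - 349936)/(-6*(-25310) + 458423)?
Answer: -354641/610283 ≈ -0.58111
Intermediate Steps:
(-4705 - 349936)/(-6*(-25310) + 458423) = -354641/(151860 + 458423) = -354641/610283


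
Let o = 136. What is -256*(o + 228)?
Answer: -93184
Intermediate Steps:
-256*(o + 228) = -256*(136 + 228) = -256*364 = -93184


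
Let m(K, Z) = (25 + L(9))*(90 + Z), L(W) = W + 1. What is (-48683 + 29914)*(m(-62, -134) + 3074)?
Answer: -28791646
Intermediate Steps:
L(W) = 1 + W
m(K, Z) = 3150 + 35*Z (m(K, Z) = (25 + (1 + 9))*(90 + Z) = (25 + 10)*(90 + Z) = 35*(90 + Z) = 3150 + 35*Z)
(-48683 + 29914)*(m(-62, -134) + 3074) = (-48683 + 29914)*((3150 + 35*(-134)) + 3074) = -18769*((3150 - 4690) + 3074) = -18769*(-1540 + 3074) = -18769*1534 = -28791646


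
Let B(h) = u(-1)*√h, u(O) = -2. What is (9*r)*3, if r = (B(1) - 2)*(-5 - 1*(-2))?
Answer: 324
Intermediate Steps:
B(h) = -2*√h
r = 12 (r = (-2*√1 - 2)*(-5 - 1*(-2)) = (-2*1 - 2)*(-5 + 2) = (-2 - 2)*(-3) = -4*(-3) = 12)
(9*r)*3 = (9*12)*3 = 108*3 = 324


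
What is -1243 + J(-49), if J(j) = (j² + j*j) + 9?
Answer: 3568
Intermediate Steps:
J(j) = 9 + 2*j² (J(j) = (j² + j²) + 9 = 2*j² + 9 = 9 + 2*j²)
-1243 + J(-49) = -1243 + (9 + 2*(-49)²) = -1243 + (9 + 2*2401) = -1243 + (9 + 4802) = -1243 + 4811 = 3568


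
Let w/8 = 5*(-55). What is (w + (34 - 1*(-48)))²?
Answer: 4485924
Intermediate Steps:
w = -2200 (w = 8*(5*(-55)) = 8*(-275) = -2200)
(w + (34 - 1*(-48)))² = (-2200 + (34 - 1*(-48)))² = (-2200 + (34 + 48))² = (-2200 + 82)² = (-2118)² = 4485924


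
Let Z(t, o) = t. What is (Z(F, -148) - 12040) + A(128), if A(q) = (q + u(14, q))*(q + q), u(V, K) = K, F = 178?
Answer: 53674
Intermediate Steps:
A(q) = 4*q² (A(q) = (q + q)*(q + q) = (2*q)*(2*q) = 4*q²)
(Z(F, -148) - 12040) + A(128) = (178 - 12040) + 4*128² = -11862 + 4*16384 = -11862 + 65536 = 53674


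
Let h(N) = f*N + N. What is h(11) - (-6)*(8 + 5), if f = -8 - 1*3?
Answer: -32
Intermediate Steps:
f = -11 (f = -8 - 3 = -11)
h(N) = -10*N (h(N) = -11*N + N = -10*N)
h(11) - (-6)*(8 + 5) = -10*11 - (-6)*(8 + 5) = -110 - (-6)*13 = -110 - 1*(-78) = -110 + 78 = -32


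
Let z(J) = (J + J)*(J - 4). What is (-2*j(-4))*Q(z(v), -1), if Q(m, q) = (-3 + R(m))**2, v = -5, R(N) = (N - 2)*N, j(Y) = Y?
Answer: 501431112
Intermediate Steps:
R(N) = N*(-2 + N) (R(N) = (-2 + N)*N = N*(-2 + N))
z(J) = 2*J*(-4 + J) (z(J) = (2*J)*(-4 + J) = 2*J*(-4 + J))
Q(m, q) = (-3 + m*(-2 + m))**2
(-2*j(-4))*Q(z(v), -1) = (-2*(-4))*(-3 + (2*(-5)*(-4 - 5))*(-2 + 2*(-5)*(-4 - 5)))**2 = 8*(-3 + (2*(-5)*(-9))*(-2 + 2*(-5)*(-9)))**2 = 8*(-3 + 90*(-2 + 90))**2 = 8*(-3 + 90*88)**2 = 8*(-3 + 7920)**2 = 8*7917**2 = 8*62678889 = 501431112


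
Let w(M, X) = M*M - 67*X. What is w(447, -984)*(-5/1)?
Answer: -1328685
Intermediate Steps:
w(M, X) = M² - 67*X
w(447, -984)*(-5/1) = (447² - 67*(-984))*(-5/1) = (199809 + 65928)*(-5*1) = 265737*(-5) = -1328685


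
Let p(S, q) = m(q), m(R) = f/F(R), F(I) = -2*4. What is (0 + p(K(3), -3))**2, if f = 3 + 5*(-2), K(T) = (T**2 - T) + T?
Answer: 49/64 ≈ 0.76563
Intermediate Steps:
K(T) = T**2
F(I) = -8
f = -7 (f = 3 - 10 = -7)
m(R) = 7/8 (m(R) = -7/(-8) = -7*(-1/8) = 7/8)
p(S, q) = 7/8
(0 + p(K(3), -3))**2 = (0 + 7/8)**2 = (7/8)**2 = 49/64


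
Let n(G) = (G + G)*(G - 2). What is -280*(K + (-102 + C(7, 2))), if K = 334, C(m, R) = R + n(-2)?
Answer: -70000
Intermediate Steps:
n(G) = 2*G*(-2 + G) (n(G) = (2*G)*(-2 + G) = 2*G*(-2 + G))
C(m, R) = 16 + R (C(m, R) = R + 2*(-2)*(-2 - 2) = R + 2*(-2)*(-4) = R + 16 = 16 + R)
-280*(K + (-102 + C(7, 2))) = -280*(334 + (-102 + (16 + 2))) = -280*(334 + (-102 + 18)) = -280*(334 - 84) = -280*250 = -70000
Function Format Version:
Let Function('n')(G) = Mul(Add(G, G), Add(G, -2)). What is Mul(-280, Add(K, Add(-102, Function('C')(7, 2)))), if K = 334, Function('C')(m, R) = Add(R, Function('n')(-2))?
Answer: -70000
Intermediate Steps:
Function('n')(G) = Mul(2, G, Add(-2, G)) (Function('n')(G) = Mul(Mul(2, G), Add(-2, G)) = Mul(2, G, Add(-2, G)))
Function('C')(m, R) = Add(16, R) (Function('C')(m, R) = Add(R, Mul(2, -2, Add(-2, -2))) = Add(R, Mul(2, -2, -4)) = Add(R, 16) = Add(16, R))
Mul(-280, Add(K, Add(-102, Function('C')(7, 2)))) = Mul(-280, Add(334, Add(-102, Add(16, 2)))) = Mul(-280, Add(334, Add(-102, 18))) = Mul(-280, Add(334, -84)) = Mul(-280, 250) = -70000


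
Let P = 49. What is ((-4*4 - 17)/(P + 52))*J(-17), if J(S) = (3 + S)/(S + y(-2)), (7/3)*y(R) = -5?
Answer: -1617/6767 ≈ -0.23895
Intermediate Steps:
y(R) = -15/7 (y(R) = (3/7)*(-5) = -15/7)
J(S) = (3 + S)/(-15/7 + S) (J(S) = (3 + S)/(S - 15/7) = (3 + S)/(-15/7 + S))
((-4*4 - 17)/(P + 52))*J(-17) = ((-4*4 - 17)/(49 + 52))*(7*(3 - 17)/(-15 + 7*(-17))) = ((-16 - 17)/101)*(7*(-14)/(-15 - 119)) = (-33*1/101)*(7*(-14)/(-134)) = -231*(-1)*(-14)/(101*134) = -33/101*49/67 = -1617/6767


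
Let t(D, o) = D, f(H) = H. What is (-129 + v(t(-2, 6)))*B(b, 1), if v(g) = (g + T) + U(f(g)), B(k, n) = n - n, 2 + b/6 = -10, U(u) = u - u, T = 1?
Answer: 0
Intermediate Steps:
U(u) = 0
b = -72 (b = -12 + 6*(-10) = -12 - 60 = -72)
B(k, n) = 0
v(g) = 1 + g (v(g) = (g + 1) + 0 = (1 + g) + 0 = 1 + g)
(-129 + v(t(-2, 6)))*B(b, 1) = (-129 + (1 - 2))*0 = (-129 - 1)*0 = -130*0 = 0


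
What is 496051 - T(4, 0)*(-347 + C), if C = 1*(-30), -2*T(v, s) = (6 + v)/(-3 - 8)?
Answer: 5458446/11 ≈ 4.9622e+5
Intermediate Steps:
T(v, s) = 3/11 + v/22 (T(v, s) = -(6 + v)/(2*(-3 - 8)) = -(6 + v)/(2*(-11)) = -(6 + v)*(-1)/(2*11) = -(-6/11 - v/11)/2 = 3/11 + v/22)
C = -30
496051 - T(4, 0)*(-347 + C) = 496051 - (3/11 + (1/22)*4)*(-347 - 30) = 496051 - (3/11 + 2/11)*(-377) = 496051 - 5*(-377)/11 = 496051 - 1*(-1885/11) = 496051 + 1885/11 = 5458446/11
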